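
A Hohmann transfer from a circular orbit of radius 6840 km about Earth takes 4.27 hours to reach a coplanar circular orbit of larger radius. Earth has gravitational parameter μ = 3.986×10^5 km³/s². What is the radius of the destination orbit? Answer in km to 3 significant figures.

r₂ = 35600 km

Transfer time t = 4.27 hours = 15372 s, and t = π√(a_t³/μ).
So a_t = (μ t²/π²)^(1/3) = (3.986×10^5 × (15372)² / π²)^(1/3) = 21211 km.
Since a_t = (r₁ + r₂)/2, r₂ = 2a_t − r₁ = 2×21211 − 6840 = 35582 km.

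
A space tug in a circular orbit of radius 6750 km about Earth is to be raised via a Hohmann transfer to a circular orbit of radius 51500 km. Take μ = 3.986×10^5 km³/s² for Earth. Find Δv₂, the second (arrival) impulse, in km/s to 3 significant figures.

Transfer-ellipse semi-major axis a_t = (r₁ + r₂)/2 = (6750 + 51500)/2 = 29125 km.
Circular speed at r = 51500 km: v_c = √(μ/r) = 2.782 km/s.
Transfer-orbit speed at the same r (vis-viva, a = a_t): v_t = √[μ(2/r − 1/a_t)] = 1.339 km/s.
Δv₂ = |v_t − v_c| = |1.339 − 2.782| = 1.443 km/s.

Δv₂ = 1.44 km/s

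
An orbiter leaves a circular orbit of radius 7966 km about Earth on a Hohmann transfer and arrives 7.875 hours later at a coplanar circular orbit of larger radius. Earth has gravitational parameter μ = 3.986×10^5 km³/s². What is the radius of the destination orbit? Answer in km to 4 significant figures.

Transfer time t = 7.875 hours = 28350 s, and t = π√(a_t³/μ).
So a_t = (μ t²/π²)^(1/3) = (3.986×10^5 × (28350)² / π²)^(1/3) = 31899 km.
Since a_t = (r₁ + r₂)/2, r₂ = 2a_t − r₁ = 2×31899 − 7966 = 55832 km.

r₂ = 55830 km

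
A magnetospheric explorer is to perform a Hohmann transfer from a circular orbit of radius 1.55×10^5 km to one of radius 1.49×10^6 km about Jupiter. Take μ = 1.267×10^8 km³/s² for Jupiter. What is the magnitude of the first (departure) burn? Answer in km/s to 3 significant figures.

Transfer-ellipse semi-major axis a_t = (r₁ + r₂)/2 = (1.550×10^5 + 1.490×10^6)/2 = 8.225×10^5 km.
On the circular orbit at r = 1.550×10^5 km, v_c = √(μ/r) = 28.5905 km/s.
Vis-viva on the transfer ellipse at r = 1.550×10^5 km gives v_t = √[μ(2/r − 1/a_t)] = 38.4811 km/s.
Δv₁ = |v_t − v_c| = |38.4811 − 28.5905| = 9.891 km/s.

Δv₁ = 9.89 km/s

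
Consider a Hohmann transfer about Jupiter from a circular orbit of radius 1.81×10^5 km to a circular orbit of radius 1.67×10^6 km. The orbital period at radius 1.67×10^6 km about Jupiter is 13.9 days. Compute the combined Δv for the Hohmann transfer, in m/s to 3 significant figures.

From Kepler's third law T² = 4π²r³/μ at r = 1.67×10^6 km, T = 13.9 days = 13.9 × 86400 s = 1.20096×10^6 s: μ = 4π²r³/T² = 1.27483×10^8 km³/s².
Transfer-ellipse semi-major axis a_t = (r₁ + r₂)/2 = (1.810×10^5 + 1.670×10^6)/2 = 9.255×10^5 km.
At r₁ the circular-orbit speed is v₁ = √(μ/r₁) = 26.539 km/s.
Transfer-orbit speed at r₁ (vis-viva equation): v_p = √[μ(2/r₁ − 1/a_t)] = 35.650 km/s.
First burn Δv₁ = |v_p − v₁| = 9.111 km/s.
At r₂, v₂ = √(μ/r₂) = 8.737 km/s.
Transfer-orbit speed at r₂: v_a = √[μ(2/r₂ − 1/a_t)] = 3.864 km/s.
Second burn Δv₂ = |v₂ − v_a| = 4.873 km/s.
Total Δv = Δv₁ + Δv₂ = 13.98 km/s.

Δv = 14000 m/s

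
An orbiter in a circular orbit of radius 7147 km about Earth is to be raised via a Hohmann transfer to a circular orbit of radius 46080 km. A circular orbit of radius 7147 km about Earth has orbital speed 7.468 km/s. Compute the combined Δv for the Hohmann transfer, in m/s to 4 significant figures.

From the circular-orbit relation v² = μ/r at r = 7147 km: μ = v²r = (7.468)² × 7147 = 3.98596×10^5 km³/s².
The Hohmann ellipse has a_t = (r₁ + r₂)/2 = 26613.5 km.
Circular speed at r₁: v₁ = √(μ/r₁) = √(3.98596×10^5/7147) = 7.468 km/s.
On the transfer ellipse at r₁, vis-viva gives v_p = √[μ(2/r₁ − 1/a_t)] = 9.827 km/s.
First burn Δv₁ = |v_p − v₁| = 2.359 km/s.
Circular speed at r₂: v₂ = √(μ/r₂) = 2.941 km/s.
Transfer-orbit speed at r₂: v_a = √[μ(2/r₂ − 1/a_t)] = 1.524 km/s.
Second burn Δv₂ = |v₂ − v_a| = 1.417 km/s.
Total Δv = Δv₁ + Δv₂ = 3.776 km/s.

Δv = 3776 m/s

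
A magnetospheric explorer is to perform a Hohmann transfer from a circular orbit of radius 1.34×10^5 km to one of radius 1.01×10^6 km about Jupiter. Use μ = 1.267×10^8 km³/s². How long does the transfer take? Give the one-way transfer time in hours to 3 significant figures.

Transfer-ellipse semi-major axis a_t = (r₁ + r₂)/2 = (1.340×10^5 + 1.010×10^6)/2 = 5.720×10^5 km.
Half the transfer-orbit period gives t = π√(a_t³/μ) = 1.207×10^5 s.
Converting: 1.207×10^5 s ÷ 3600 s/hour = 33.5 hours.

t = 33.5 hours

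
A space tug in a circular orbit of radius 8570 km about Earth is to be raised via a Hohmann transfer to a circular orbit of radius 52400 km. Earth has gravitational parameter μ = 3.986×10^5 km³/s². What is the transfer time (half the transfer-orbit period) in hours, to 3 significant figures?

t = 7.36 hours

The Hohmann ellipse has a_t = (r₁ + r₂)/2 = 30485 km.
By Kepler's third law the transfer-orbit period is T = 2π√(a_t³/μ), so t = T/2 = 26490 s.
Converting: 26490 s ÷ 3600 s/hour = 7.36 hours.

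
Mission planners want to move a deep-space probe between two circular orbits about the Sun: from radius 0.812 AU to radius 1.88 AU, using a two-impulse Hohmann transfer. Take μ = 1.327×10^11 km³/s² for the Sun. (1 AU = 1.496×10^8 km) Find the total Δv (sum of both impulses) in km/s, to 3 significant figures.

Δv = 10.9 km/s

In km: r₁ = 0.812 × 1.496×10^8 = 1.214752×10^8 km; r₂ = 1.88 × 1.496×10^8 = 2.81248×10^8 km.
Transfer-ellipse semi-major axis a_t = (r₁ + r₂)/2 = (1.214752×10^8 + 2.81248×10^8)/2 = 2.013616×10^8 km.
At r₁ the circular-orbit speed is v₁ = √(μ/r₁) = 33.05 km/s.
Transfer-orbit speed at r₁ (v² = μ(2/r − 1/a)): v_p = √[μ(2/r₁ − 1/a_t)] = 39.06 km/s.
First burn Δv₁ = |v_p − v₁| = 6.010 km/s.
At r₂, v₂ = √(μ/r₂) = 21.72 km/s.
Transfer-orbit speed at r₂: v_a = √[μ(2/r₂ − 1/a_t)] = 16.87 km/s.
Second burn Δv₂ = |v₂ − v_a| = 4.850 km/s.
Δv = Δv₁ + Δv₂ = 6.010 + 4.850 = 10.86 km/s.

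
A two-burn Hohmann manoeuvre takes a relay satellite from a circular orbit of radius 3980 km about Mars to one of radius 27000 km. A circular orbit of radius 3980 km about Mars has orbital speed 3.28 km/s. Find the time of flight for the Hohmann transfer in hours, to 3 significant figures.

From the circular-orbit relation v² = μ/r at r = 3980 km: μ = v²r = (3.28)² × 3980 = 42818.4 km³/s².
The Hohmann ellipse has a_t = (r₁ + r₂)/2 = 15490 km.
By Kepler's third law the transfer-orbit period is T = 2π√(a_t³/μ), so t = T/2 = 29270 s.
Converting: 29270 s ÷ 3600 s/hour = 8.13 hours.

t = 8.13 hours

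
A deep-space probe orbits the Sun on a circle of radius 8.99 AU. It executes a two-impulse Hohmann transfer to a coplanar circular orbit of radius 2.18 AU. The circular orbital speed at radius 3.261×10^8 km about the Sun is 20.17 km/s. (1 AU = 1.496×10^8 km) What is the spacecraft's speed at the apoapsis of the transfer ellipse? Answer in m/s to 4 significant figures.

v = 6205 m/s

From the circular-orbit relation v² = μ/r at r = 3.261×10^8 km: μ = v²r = (20.17)² × 3.261×10^8 = 1.32667×10^11 km³/s².
In km: r₁ = 8.99 × 1.496×10^8 = 1.344904×10^9 km; r₂ = 2.18 × 1.496×10^8 = 3.26128×10^8 km.
Semi-major axis of the transfer orbit: a_t = (1.344904×10^9 + 3.26128×10^8)/2 = 8.35516×10^8 km.
At apoapsis, r = 1.344904×10^9 km.
Applying v² = μ(2/r − 1/a_t): v = 6.205 km/s.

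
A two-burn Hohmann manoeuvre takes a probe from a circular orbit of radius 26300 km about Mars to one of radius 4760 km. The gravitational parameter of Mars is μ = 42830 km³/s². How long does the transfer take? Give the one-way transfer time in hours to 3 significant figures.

Semi-major axis of the transfer orbit: a_t = (26300 + 4760)/2 = 15530 km.
Half the transfer-orbit period gives t = π√(a_t³/μ) = 29380 s.
Converting: 29380 s ÷ 3600 s/hour = 8.16 hours.

t = 8.16 hours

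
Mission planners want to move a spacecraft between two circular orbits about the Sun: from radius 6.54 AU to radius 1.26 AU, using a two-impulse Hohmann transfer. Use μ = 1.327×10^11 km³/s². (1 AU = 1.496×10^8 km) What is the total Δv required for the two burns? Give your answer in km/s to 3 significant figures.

Δv = 12.9 km/s

In km: r₁ = 6.54 × 1.496×10^8 = 9.78384×10^8 km; r₂ = 1.26 × 1.496×10^8 = 1.88496×10^8 km.
Transfer-ellipse semi-major axis a_t = (r₁ + r₂)/2 = (9.78384×10^8 + 1.88496×10^8)/2 = 5.8344×10^8 km.
Circular speed at r₁: v₁ = √(μ/r₁) = √(1.327×10^11/9.78384×10^8) = 11.646 km/s.
Transfer-orbit speed at r₁ (vis-viva): v_a = √[μ(2/r₁ − 1/a_t)] = 6.6196 km/s.
First burn Δv₁ = |v_a − v₁| = 5.026 km/s.
Circular speed at r₂: v₂ = √(μ/r₂) = 26.533 km/s.
Transfer-orbit speed at r₂: v_p = √[μ(2/r₂ − 1/a_t)] = 34.359 km/s.
Second burn Δv₂ = |v₂ − v_p| = 7.826 km/s.
Total Δv = Δv₁ + Δv₂ = 12.85 km/s.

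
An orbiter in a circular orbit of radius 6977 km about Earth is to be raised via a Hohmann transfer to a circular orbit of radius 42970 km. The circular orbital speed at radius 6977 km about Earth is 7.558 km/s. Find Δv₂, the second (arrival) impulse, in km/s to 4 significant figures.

From the circular-orbit relation v² = μ/r at r = 6977 km: μ = v²r = (7.558)² × 6977 = 3.98550×10^5 km³/s².
The Hohmann ellipse has a_t = (r₁ + r₂)/2 = 24973.5 km.
Circular speed at r = 42970 km: v_c = √(μ/r) = 3.0455 km/s.
Transfer-orbit speed at the same r (vis-viva, a = a_t): v_t = √[μ(2/r − 1/a_t)] = 1.6097 km/s.
Δv₂ = |v_t − v_c| = |1.6097 − 3.0455| = 1.436 km/s.

Δv₂ = 1.436 km/s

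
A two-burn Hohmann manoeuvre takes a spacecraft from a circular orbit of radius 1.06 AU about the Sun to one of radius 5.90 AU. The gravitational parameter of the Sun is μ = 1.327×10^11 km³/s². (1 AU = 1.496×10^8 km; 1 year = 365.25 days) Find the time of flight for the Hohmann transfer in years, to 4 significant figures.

In km: r₁ = 1.06 × 1.496×10^8 = 1.58576×10^8 km; r₂ = 5.90 × 1.496×10^8 = 8.8264×10^8 km.
The Hohmann ellipse has a_t = (r₁ + r₂)/2 = 5.20608×10^8 km.
By Kepler's third law the transfer-orbit period is T = 2π√(a_t³/μ), so t = T/2 = 1.0244×10^8 s.
Converting: 1.0244×10^8 s ÷ 3.15576×10^7 s/year (365.25 × 86400) = 3.246 years.

t = 3.246 years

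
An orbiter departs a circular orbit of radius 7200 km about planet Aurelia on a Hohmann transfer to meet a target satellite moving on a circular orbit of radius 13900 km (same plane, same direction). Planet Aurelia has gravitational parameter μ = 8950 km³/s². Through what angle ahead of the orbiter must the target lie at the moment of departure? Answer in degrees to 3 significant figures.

Transfer-ellipse semi-major axis a_t = (r₁ + r₂)/2 = (7200 + 13900)/2 = 10550 km.
The half-period of the transfer ellipse is t = π√(a_t³/μ) = 35980 s.
Target angular speed ω₂ = √(μ/r₂³) = 5.773×10^-5 rad/s.
Angle swept by the target during transfer: ω₂·t = 2.077 rad = 119.0°.
Arrival is 180° from departure on the ellipse, so φ = 180° − 119.0° = 61.0°.

φ = 61.0°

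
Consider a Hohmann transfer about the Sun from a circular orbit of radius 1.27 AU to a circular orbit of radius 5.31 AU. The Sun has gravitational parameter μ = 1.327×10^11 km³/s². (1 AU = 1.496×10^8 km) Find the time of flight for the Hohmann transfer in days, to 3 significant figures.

In km: r₁ = 1.27 × 1.496×10^8 = 1.89992×10^8 km; r₂ = 5.31 × 1.496×10^8 = 7.94376×10^8 km.
Semi-major axis of the transfer orbit: a_t = (1.89992×10^8 + 7.94376×10^8)/2 = 4.92184×10^8 km.
By Kepler's third law the transfer-orbit period is T = 2π√(a_t³/μ), so t = T/2 = 9.417×10^7 s.
Converting: 9.417×10^7 s ÷ 86400 s/day = 1090 days.

t = 1090 days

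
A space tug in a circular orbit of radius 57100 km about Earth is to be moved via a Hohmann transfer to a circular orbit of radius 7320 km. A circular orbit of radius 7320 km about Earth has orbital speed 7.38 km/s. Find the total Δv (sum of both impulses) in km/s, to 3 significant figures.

From the circular-orbit relation v² = μ/r at r = 7320 km: μ = v²r = (7.38)² × 7320 = 3.98679×10^5 km³/s².
Transfer-ellipse semi-major axis a_t = (r₁ + r₂)/2 = (57100 + 7320)/2 = 32210 km.
Circular speed at r₁: v₁ = √(μ/r₁) = √(3.98679×10^5/57100) = 2.6424 km/s.
On the transfer ellipse at r₁, vis-viva equation gives v_a = √[μ(2/r₁ − 1/a_t)] = 1.2597 km/s.
First burn Δv₁ = |v_a − v₁| = 1.383 km/s.
At r₂, v₂ = √(μ/r₂) = 7.380 km/s.
Transfer-orbit speed at r₂: v_p = √[μ(2/r₂ − 1/a_t)] = 9.826 km/s.
Second burn Δv₂ = |v₂ − v_p| = 2.446 km/s.
Δv = Δv₁ + Δv₂ = 1.383 + 2.446 = 3.829 km/s.

Δv = 3.83 km/s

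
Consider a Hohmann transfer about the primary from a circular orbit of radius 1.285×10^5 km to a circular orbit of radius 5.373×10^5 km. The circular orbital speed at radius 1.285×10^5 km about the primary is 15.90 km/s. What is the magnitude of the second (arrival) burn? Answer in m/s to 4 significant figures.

Δv₂ = 2945 m/s

From the circular-orbit relation v² = μ/r at r = 1.285×10^5 km: μ = v²r = (15.90)² × 1.285×10^5 = 3.24861×10^7 km³/s².
The Hohmann ellipse has a_t = (r₁ + r₂)/2 = 3.329×10^5 km.
On the circular orbit at r = 5.373×10^5 km, v_c = √(μ/r) = 7.776 km/s.
Transfer-orbit speed at the same r (vis-viva, a = a_t): v_t = √[μ(2/r − 1/a_t)] = 4.831 km/s.
Δv₂ = |v_t − v_c| = |4.831 − 7.776| = 2.945 km/s.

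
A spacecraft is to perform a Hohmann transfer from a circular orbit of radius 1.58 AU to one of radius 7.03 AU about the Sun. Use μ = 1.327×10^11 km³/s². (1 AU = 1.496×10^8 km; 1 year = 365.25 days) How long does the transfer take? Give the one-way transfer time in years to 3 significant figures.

In km: r₁ = 1.58 × 1.496×10^8 = 2.36368×10^8 km; r₂ = 7.03 × 1.496×10^8 = 1.051688×10^9 km.
Semi-major axis of the transfer orbit: a_t = (2.36368×10^8 + 1.051688×10^9)/2 = 6.44028×10^8 km.
By Kepler's third law the transfer-orbit period is T = 2π√(a_t³/μ), so t = T/2 = 1.410×10^8 s.
Converting: 1.410×10^8 s ÷ 3.15576×10^7 s/year (365.25 × 86400) = 4.47 years.

t = 4.47 years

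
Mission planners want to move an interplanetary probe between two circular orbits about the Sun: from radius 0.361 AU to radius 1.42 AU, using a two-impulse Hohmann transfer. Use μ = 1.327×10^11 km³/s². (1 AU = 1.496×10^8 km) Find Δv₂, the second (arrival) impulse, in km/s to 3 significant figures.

Δv₂ = 9.08 km/s

In km: r₁ = 0.361 × 1.496×10^8 = 5.40056×10^7 km; r₂ = 1.42 × 1.496×10^8 = 2.12432×10^8 km.
The Hohmann ellipse has a_t = (r₁ + r₂)/2 = 1.332188×10^8 km.
Circular speed at r = 2.12432×10^8 km: v_c = √(μ/r) = 24.99 km/s.
Transfer-orbit speed at the same r (vis-viva, a = a_t): v_t = √[μ(2/r − 1/a_t)] = 15.91 km/s.
Δv₂ = |v_t − v_c| = |15.91 − 24.99| = 9.080 km/s.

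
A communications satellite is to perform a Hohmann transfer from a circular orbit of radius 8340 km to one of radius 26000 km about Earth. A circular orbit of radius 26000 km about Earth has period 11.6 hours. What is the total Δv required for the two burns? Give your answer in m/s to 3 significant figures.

From Kepler's third law T² = 4π²r³/μ at r = 26000 km, T = 11.6 hours = 11.6 × 3600 s = 41760 s: μ = 4π²r³/T² = 3.97886×10^5 km³/s².
The Hohmann ellipse has a_t = (r₁ + r₂)/2 = 17170 km.
At r₁ the circular-orbit speed is v₁ = √(μ/r₁) = 6.90711 km/s.
Transfer-orbit speed at r₁ (vis-viva): v_p = √[μ(2/r₁ − 1/a_t)] = 8.49959 km/s.
First burn Δv₁ = |v_p − v₁| = 1.592 km/s.
Circular speed at r₂: v₂ = √(μ/r₂) = 3.912 km/s.
Transfer-orbit speed at r₂: v_a = √[μ(2/r₂ − 1/a_t)] = 2.726 km/s.
Second burn Δv₂ = |v₂ − v_a| = 1.186 km/s.
Total Δv = Δv₁ + Δv₂ = 2.778 km/s.

Δv = 2780 m/s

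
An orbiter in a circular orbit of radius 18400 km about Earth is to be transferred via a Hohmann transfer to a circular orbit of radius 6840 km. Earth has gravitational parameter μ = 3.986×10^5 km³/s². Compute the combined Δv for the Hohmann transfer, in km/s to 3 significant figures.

Δv = 2.81 km/s

The Hohmann ellipse has a_t = (r₁ + r₂)/2 = 12620 km.
Circular speed at r₁: v₁ = √(μ/r₁) = √(3.986×10^5/18400) = 4.6544 km/s.
Transfer-orbit speed at r₁ (vis-viva): v_a = √[μ(2/r₁ − 1/a_t)] = 3.4266 km/s.
First burn Δv₁ = |v_a − v₁| = 1.228 km/s.
At r₂, v₂ = √(μ/r₂) = 7.634 km/s.
Transfer-orbit speed at r₂: v_p = √[μ(2/r₂ − 1/a_t)] = 9.218 km/s.
Second burn Δv₂ = |v₂ − v_p| = 1.584 km/s.
Δv = Δv₁ + Δv₂ = 1.228 + 1.584 = 2.812 km/s.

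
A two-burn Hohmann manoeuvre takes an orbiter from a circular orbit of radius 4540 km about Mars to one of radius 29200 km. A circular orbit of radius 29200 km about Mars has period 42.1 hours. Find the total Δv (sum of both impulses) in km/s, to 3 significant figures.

From Kepler's third law T² = 4π²r³/μ at r = 29200 km, T = 42.1 hours = 42.1 × 3600 s = 1.5156×10^5 s: μ = 4π²r³/T² = 42789.7 km³/s².
Semi-major axis of the transfer orbit: a_t = (4540 + 29200)/2 = 16870 km.
Circular speed at r₁: v₁ = √(μ/r₁) = √(42789.7/4540) = 3.070 km/s.
On the transfer ellipse at r₁, vis-viva gives v_p = √[μ(2/r₁ − 1/a_t)] = 4.039 km/s.
First burn Δv₁ = |v_p − v₁| = 0.9690 km/s.
At r₂, v₂ = √(μ/r₂) = 1.21054 km/s.
Transfer-orbit speed at r₂: v_a = √[μ(2/r₂ − 1/a_t)] = 0.627984 km/s.
Second burn Δv₂ = |v₂ − v_a| = 0.5826 km/s.
Total Δv = Δv₁ + Δv₂ = 1.552 km/s.

Δv = 1.55 km/s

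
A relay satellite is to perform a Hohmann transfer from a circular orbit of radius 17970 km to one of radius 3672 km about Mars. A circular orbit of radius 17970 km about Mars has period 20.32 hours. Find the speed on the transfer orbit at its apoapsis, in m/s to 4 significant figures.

v = 899.1 m/s

From Kepler's third law T² = 4π²r³/μ at r = 17970 km, T = 20.32 hours = 20.32 × 3600 s = 73152 s: μ = 4π²r³/T² = 42810.6 km³/s².
Transfer-ellipse semi-major axis a_t = (r₁ + r₂)/2 = (17970 + 3672)/2 = 10821 km.
At apoapsis, r = 17970 km.
From the vis-viva equation, v = √[μ(2/r − 1/a_t)] = 0.8991 km/s.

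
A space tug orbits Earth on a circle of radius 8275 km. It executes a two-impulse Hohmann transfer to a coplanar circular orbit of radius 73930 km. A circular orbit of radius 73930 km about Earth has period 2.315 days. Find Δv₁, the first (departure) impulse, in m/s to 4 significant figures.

Δv₁ = 2368 m/s

From Kepler's third law T² = 4π²r³/μ at r = 73930 km, T = 2.315 days = 2.315 × 86400 s = 2.00016×10^5 s: μ = 4π²r³/T² = 3.98742×10^5 km³/s².
Semi-major axis of the transfer orbit: a_t = (8275 + 73930)/2 = 41102.5 km.
On the circular orbit at r = 8275 km, v_c = √(μ/r) = 6.942 km/s.
Vis-viva on the transfer ellipse at r = 8275 km gives v_t = √[μ(2/r − 1/a_t)] = 9.310 km/s.
Δv₁ = |v_t − v_c| = |9.310 − 6.942| = 2.368 km/s.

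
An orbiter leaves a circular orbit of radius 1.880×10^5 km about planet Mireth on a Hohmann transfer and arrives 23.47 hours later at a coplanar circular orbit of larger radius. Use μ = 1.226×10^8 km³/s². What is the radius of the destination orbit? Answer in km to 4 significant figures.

Transfer time t = 23.47 hours = 84492 s, and t = π√(a_t³/μ).
So a_t = (μ t²/π²)^(1/3) = (1.226×10^8 × (84492)² / π²)^(1/3) = 4.4594×10^5 km.
Since a_t = (r₁ + r₂)/2, r₂ = 2a_t − r₁ = 2×4.4594×10^5 − 1.880×10^5 = 7.0388×10^5 km.

r₂ = 7.039×10^5 km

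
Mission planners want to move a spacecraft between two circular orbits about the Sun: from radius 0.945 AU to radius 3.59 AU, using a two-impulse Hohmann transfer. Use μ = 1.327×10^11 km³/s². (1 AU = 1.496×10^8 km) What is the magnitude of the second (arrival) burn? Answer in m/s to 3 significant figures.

Δv₂ = 5570 m/s

In km: r₁ = 0.945 × 1.496×10^8 = 1.41372×10^8 km; r₂ = 3.59 × 1.496×10^8 = 5.37064×10^8 km.
The Hohmann ellipse has a_t = (r₁ + r₂)/2 = 3.39218×10^8 km.
On the circular orbit at r = 5.37064×10^8 km, v_c = √(μ/r) = 15.719 km/s.
Transfer-orbit speed at the same r (vis-viva, a = a_t): v_t = √[μ(2/r − 1/a_t)] = 10.148 km/s.
Δv₂ = |v_t − v_c| = |10.148 − 15.719| = 5.571 km/s.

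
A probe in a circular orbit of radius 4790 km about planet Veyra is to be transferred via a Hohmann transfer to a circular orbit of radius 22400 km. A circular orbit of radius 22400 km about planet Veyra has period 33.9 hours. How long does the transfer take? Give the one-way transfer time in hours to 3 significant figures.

t = 8.01 hours

From Kepler's third law T² = 4π²r³/μ at r = 22400 km, T = 33.9 hours = 33.9 × 3600 s = 1.2204×10^5 s: μ = 4π²r³/T² = 29792.0 km³/s².
Transfer-ellipse semi-major axis a_t = (r₁ + r₂)/2 = (4790 + 22400)/2 = 13595 km.
Half the transfer-orbit period gives t = π√(a_t³/μ) = 28850 s.
Converting: 28850 s ÷ 3600 s/hour = 8.01 hours.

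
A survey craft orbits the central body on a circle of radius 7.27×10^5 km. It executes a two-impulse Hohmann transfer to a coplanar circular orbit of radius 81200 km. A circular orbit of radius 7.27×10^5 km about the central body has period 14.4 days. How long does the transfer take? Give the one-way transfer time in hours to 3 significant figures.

t = 71.6 hours

From Kepler's third law T² = 4π²r³/μ at r = 7.27×10^5 km, T = 14.4 days = 14.4 × 86400 s = 1.24416×10^6 s: μ = 4π²r³/T² = 9.79965×10^6 km³/s².
Semi-major axis of the transfer orbit: a_t = (7.270×10^5 + 81200)/2 = 4.041×10^5 km.
Transfer time t = π√(a_t³/μ) = π√((4.041×10^5)³ / 9.79965×10^6) = 2.578×10^5 s.
Converting: 2.578×10^5 s ÷ 3600 s/hour = 71.6 hours.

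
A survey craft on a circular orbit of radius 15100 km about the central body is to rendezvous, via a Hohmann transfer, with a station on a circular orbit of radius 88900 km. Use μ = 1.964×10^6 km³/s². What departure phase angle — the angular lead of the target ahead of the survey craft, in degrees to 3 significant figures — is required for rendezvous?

Transfer-ellipse semi-major axis a_t = (r₁ + r₂)/2 = (15100 + 88900)/2 = 52000 km.
The half-period of the transfer ellipse is t = π√(a_t³/μ) = 26582 s.
Target angular speed ω₂ = √(μ/r₂³) = 5.2871×10^-5 rad/s.
Angle swept by the target during transfer: ω₂·t = 1.4054 rad = 80.52°.
Arrival is 180° from departure on the ellipse, so φ = 180° − 80.52° = 99.5°.

φ = 99.5°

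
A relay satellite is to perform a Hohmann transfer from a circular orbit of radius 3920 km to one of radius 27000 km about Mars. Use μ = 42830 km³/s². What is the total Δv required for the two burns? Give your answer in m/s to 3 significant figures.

Δv = 1690 m/s

Transfer-ellipse semi-major axis a_t = (r₁ + r₂)/2 = (3920 + 27000)/2 = 15460 km.
Circular speed at r₁: v₁ = √(μ/r₁) = √(42830/3920) = 3.305 km/s.
Transfer-orbit speed at r₁ (vis-viva): v_p = √[μ(2/r₁ − 1/a_t)] = 4.368 km/s.
First burn Δv₁ = |v_p − v₁| = 1.063 km/s.
At r₂, v₂ = √(μ/r₂) = 1.2595 km/s.
Transfer-orbit speed at r₂: v_a = √[μ(2/r₂ − 1/a_t)] = 0.63421 km/s.
Second burn Δv₂ = |v₂ − v_a| = 0.6253 km/s.
Δv = Δv₁ + Δv₂ = 1.063 + 0.6253 = 1.688 km/s.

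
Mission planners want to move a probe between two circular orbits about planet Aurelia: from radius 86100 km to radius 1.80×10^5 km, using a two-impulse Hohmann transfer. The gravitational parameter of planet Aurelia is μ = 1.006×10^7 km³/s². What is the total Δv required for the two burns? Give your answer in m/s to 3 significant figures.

Δv = 3230 m/s

The Hohmann ellipse has a_t = (r₁ + r₂)/2 = 1.3305×10^5 km.
Circular speed at r₁: v₁ = √(μ/r₁) = √(1.006×10^7/86100) = 10.8093 km/s.
On the transfer ellipse at r₁, v² = μ(2/r − 1/a) gives v_p = √[μ(2/r₁ − 1/a_t)] = 12.5726 km/s.
First burn Δv₁ = |v_p − v₁| = 1.763 km/s.
Circular speed at r₂: v₂ = √(μ/r₂) = 7.476 km/s.
Transfer-orbit speed at r₂: v_a = √[μ(2/r₂ − 1/a_t)] = 6.014 km/s.
Second burn Δv₂ = |v₂ − v_a| = 1.462 km/s.
Total Δv = Δv₁ + Δv₂ = 3.225 km/s.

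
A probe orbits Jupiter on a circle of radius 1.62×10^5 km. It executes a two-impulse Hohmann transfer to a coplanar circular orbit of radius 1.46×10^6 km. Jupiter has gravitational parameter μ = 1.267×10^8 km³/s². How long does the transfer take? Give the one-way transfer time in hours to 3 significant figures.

t = 56.6 hours

Semi-major axis of the transfer orbit: a_t = (1.620×10^5 + 1.460×10^6)/2 = 8.110×10^5 km.
Transfer time t = π√(a_t³/μ) = π√((8.110×10^5)³ / 1.267×10^8) = 2.038×10^5 s.
Converting: 2.038×10^5 s ÷ 3600 s/hour = 56.6 hours.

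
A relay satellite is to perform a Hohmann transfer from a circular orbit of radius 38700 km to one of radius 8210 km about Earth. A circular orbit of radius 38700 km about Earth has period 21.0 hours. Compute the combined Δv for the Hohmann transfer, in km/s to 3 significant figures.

From Kepler's third law T² = 4π²r³/μ at r = 38700 km, T = 21.0 hours = 21.0 × 3600 s = 75600 s: μ = 4π²r³/T² = 4.00358×10^5 km³/s².
Transfer-ellipse semi-major axis a_t = (r₁ + r₂)/2 = (38700 + 8210)/2 = 23455 km.
Circular speed at r₁: v₁ = √(μ/r₁) = √(4.00358×10^5/38700) = 3.216 km/s.
On the transfer ellipse at r₁, vis-viva gives v_a = √[μ(2/r₁ − 1/a_t)] = 1.903 km/s.
First burn Δv₁ = |v_a − v₁| = 1.313 km/s.
Circular speed at r₂: v₂ = √(μ/r₂) = 6.983 km/s.
Transfer-orbit speed at r₂: v_p = √[μ(2/r₂ − 1/a_t)] = 8.970 km/s.
Second burn Δv₂ = |v₂ − v_p| = 1.987 km/s.
Δv = Δv₁ + Δv₂ = 1.313 + 1.987 = 3.300 km/s.

Δv = 3.30 km/s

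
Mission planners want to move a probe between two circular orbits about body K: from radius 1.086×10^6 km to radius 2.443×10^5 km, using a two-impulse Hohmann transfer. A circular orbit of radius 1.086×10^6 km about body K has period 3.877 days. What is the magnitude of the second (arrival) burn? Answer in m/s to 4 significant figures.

From Kepler's third law T² = 4π²r³/μ at r = 1.086×10^6 km, T = 3.877 days = 3.877 × 86400 s = 3.349728×10^5 s: μ = 4π²r³/T² = 4.50640×10^8 km³/s².
Transfer-ellipse semi-major axis a_t = (r₁ + r₂)/2 = (1.086×10^6 + 2.443×10^5)/2 = 6.6515×10^5 km.
On the circular orbit at r = 2.443×10^5 km, v_c = √(μ/r) = 42.95 km/s.
Vis-viva on the transfer ellipse at r = 2.443×10^5 km gives v_t = √[μ(2/r − 1/a_t)] = 54.88 km/s.
Δv₂ = |v_t − v_c| = |54.88 − 42.95| = 11.93 km/s.

Δv₂ = 11930 m/s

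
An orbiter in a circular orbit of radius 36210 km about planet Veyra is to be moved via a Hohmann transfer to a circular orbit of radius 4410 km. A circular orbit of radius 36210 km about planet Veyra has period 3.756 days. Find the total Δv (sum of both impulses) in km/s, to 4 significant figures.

From Kepler's third law T² = 4π²r³/μ at r = 36210 km, T = 3.756 days = 3.756 × 86400 s = 3.245184×10^5 s: μ = 4π²r³/T² = 17797.8 km³/s².
The Hohmann ellipse has a_t = (r₁ + r₂)/2 = 20310 km.
Circular speed at r₁: v₁ = √(μ/r₁) = √(17797.8/36210) = 0.7011 km/s.
On the transfer ellipse at r₁, v² = μ(2/r − 1/a) gives v_a = √[μ(2/r₁ − 1/a_t)] = 0.3267 km/s.
First burn Δv₁ = |v_a − v₁| = 0.3744 km/s.
Circular speed at r₂: v₂ = √(μ/r₂) = 2.0089 km/s.
Transfer-orbit speed at r₂: v_p = √[μ(2/r₂ − 1/a_t)] = 2.6824 km/s.
Second burn Δv₂ = |v₂ − v_p| = 0.6735 km/s.
Total Δv = Δv₁ + Δv₂ = 1.048 km/s.

Δv = 1.048 km/s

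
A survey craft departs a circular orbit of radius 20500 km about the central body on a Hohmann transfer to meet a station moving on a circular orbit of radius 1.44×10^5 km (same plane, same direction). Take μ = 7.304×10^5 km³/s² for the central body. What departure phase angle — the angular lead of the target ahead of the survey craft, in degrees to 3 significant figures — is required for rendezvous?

Transfer-ellipse semi-major axis a_t = (r₁ + r₂)/2 = (20500 + 1.440×10^5)/2 = 82250 km.
Transfer time t = π√(a_t³/μ) = 86711 s.
Target angular speed ω₂ = √(μ/r₂³) = 1.5640×10^-5 rad/s.
Angle swept by the target during transfer: ω₂·t = 1.3562 rad = 77.70°.
The survey craft traverses 180° on the transfer ellipse, so the target must lead by 180° − 77.70° = 102°.

φ = 102°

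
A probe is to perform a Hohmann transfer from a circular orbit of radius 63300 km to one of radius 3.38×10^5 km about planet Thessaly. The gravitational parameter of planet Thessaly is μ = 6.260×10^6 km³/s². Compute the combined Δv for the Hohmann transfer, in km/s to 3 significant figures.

Δv = 4.85 km/s

The Hohmann ellipse has a_t = (r₁ + r₂)/2 = 2.0065×10^5 km.
At r₁ the circular-orbit speed is v₁ = √(μ/r₁) = 9.9446 km/s.
On the transfer ellipse at r₁, vis-viva gives v_p = √[μ(2/r₁ − 1/a_t)] = 12.907 km/s.
First burn Δv₁ = |v_p − v₁| = 2.9624 km/s.
At r₂, v₂ = √(μ/r₂) = 4.3036 km/s.
Transfer-orbit speed at r₂: v_a = √[μ(2/r₂ − 1/a_t)] = 2.4172 km/s.
Second burn Δv₂ = |v₂ − v_a| = 1.8864 km/s.
Δv = Δv₁ + Δv₂ = 2.9624 + 1.8864 = 4.849 km/s.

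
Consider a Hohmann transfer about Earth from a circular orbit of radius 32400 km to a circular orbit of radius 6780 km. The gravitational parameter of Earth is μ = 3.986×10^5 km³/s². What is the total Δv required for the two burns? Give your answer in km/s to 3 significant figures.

Δv = 3.64 km/s

Semi-major axis of the transfer orbit: a_t = (32400 + 6780)/2 = 19590 km.
Circular speed at r₁: v₁ = √(μ/r₁) = √(3.986×10^5/32400) = 3.507 km/s.
Transfer-orbit speed at r₁ (vis-viva equation): v_a = √[μ(2/r₁ − 1/a_t)] = 2.063 km/s.
First burn Δv₁ = |v_a − v₁| = 1.444 km/s.
At r₂, v₂ = √(μ/r₂) = 7.668 km/s.
Transfer-orbit speed at r₂: v_p = √[μ(2/r₂ − 1/a_t)] = 9.861 km/s.
Second burn Δv₂ = |v₂ − v_p| = 2.193 km/s.
Δv = Δv₁ + Δv₂ = 1.444 + 2.193 = 3.637 km/s.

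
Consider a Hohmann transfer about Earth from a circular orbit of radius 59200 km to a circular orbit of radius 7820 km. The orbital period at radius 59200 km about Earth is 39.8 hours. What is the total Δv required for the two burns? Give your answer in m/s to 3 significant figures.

From Kepler's third law T² = 4π²r³/μ at r = 59200 km, T = 39.8 hours = 39.8 × 3600 s = 1.4328×10^5 s: μ = 4π²r³/T² = 3.98982×10^5 km³/s².
The Hohmann ellipse has a_t = (r₁ + r₂)/2 = 33510 km.
Circular speed at r₁: v₁ = √(μ/r₁) = √(3.98982×10^5/59200) = 2.596 km/s.
On the transfer ellipse at r₁, v² = μ(2/r − 1/a) gives v_a = √[μ(2/r₁ − 1/a_t)] = 1.254 km/s.
First burn Δv₁ = |v_a − v₁| = 1.342 km/s.
Circular speed at r₂: v₂ = √(μ/r₂) = 7.143 km/s.
Transfer-orbit speed at r₂: v_p = √[μ(2/r₂ − 1/a_t)] = 9.494 km/s.
Second burn Δv₂ = |v₂ − v_p| = 2.351 km/s.
Δv = Δv₁ + Δv₂ = 1.342 + 2.351 = 3.693 km/s.

Δv = 3690 m/s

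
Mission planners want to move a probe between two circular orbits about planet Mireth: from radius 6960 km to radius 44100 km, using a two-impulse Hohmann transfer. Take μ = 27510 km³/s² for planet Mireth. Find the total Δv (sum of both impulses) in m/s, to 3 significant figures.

Δv = 1000 m/s

Transfer-ellipse semi-major axis a_t = (r₁ + r₂)/2 = (6960 + 44100)/2 = 25530 km.
At r₁ the circular-orbit speed is v₁ = √(μ/r₁) = 1.9881 km/s.
Transfer-orbit speed at r₁ (vis-viva equation): v_p = √[μ(2/r₁ − 1/a_t)] = 2.6130 km/s.
First burn Δv₁ = |v_p − v₁| = 0.6249 km/s.
At r₂, v₂ = √(μ/r₂) = 0.7898 km/s.
Transfer-orbit speed at r₂: v_a = √[μ(2/r₂ − 1/a_t)] = 0.4124 km/s.
Second burn Δv₂ = |v₂ − v_a| = 0.3774 km/s.
Total Δv = Δv₁ + Δv₂ = 1.002 km/s.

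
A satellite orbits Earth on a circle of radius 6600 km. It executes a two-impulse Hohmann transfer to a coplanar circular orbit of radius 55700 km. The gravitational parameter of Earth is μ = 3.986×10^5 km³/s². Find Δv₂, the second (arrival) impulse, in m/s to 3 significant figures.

Transfer-ellipse semi-major axis a_t = (r₁ + r₂)/2 = (6600 + 55700)/2 = 31150 km.
On the circular orbit at r = 55700 km, v_c = √(μ/r) = 2.675 km/s.
Vis-viva on the transfer ellipse at r = 55700 km gives v_t = √[μ(2/r − 1/a_t)] = 1.231 km/s.
Δv₂ = |v_t − v_c| = |1.231 − 2.675| = 1.444 km/s.

Δv₂ = 1440 m/s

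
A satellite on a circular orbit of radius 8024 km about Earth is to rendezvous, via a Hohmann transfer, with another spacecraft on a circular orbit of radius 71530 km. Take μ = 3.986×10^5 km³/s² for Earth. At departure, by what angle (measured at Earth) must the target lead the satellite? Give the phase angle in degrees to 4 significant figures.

Semi-major axis of the transfer orbit: a_t = (8024 + 71530)/2 = 39777 km.
Transfer time t = π√(a_t³/μ) = 39480 s.
The target's mean motion on its circular orbit is ω₂ = √(μ/r₂³) = 3.300×10^-5 rad/s.
Angle swept by the target during transfer: ω₂·t = 1.3028 rad = 74.64°.
Arrival is 180° from departure on the ellipse, so φ = 180° − 74.64° = 105.4°.

φ = 105.4°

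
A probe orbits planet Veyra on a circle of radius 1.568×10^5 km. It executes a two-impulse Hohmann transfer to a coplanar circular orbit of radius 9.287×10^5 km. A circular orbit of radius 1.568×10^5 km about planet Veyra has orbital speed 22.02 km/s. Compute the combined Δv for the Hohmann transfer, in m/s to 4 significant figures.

From the circular-orbit relation v² = μ/r at r = 1.568×10^5 km: μ = v²r = (22.02)² × 1.568×10^5 = 7.60292×10^7 km³/s².
Semi-major axis of the transfer orbit: a_t = (1.568×10^5 + 9.287×10^5)/2 = 5.4275×10^5 km.
Circular speed at r₁: v₁ = √(μ/r₁) = √(7.60292×10^7/1.568×10^5) = 22.020 km/s.
On the transfer ellipse at r₁, vis-viva gives v_p = √[μ(2/r₁ − 1/a_t)] = 28.804 km/s.
First burn Δv₁ = |v_p − v₁| = 6.784 km/s.
Circular speed at r₂: v₂ = √(μ/r₂) = 9.048 km/s.
Transfer-orbit speed at r₂: v_a = √[μ(2/r₂ − 1/a_t)] = 4.863 km/s.
Second burn Δv₂ = |v₂ − v_a| = 4.185 km/s.
Total Δv = Δv₁ + Δv₂ = 10.97 km/s.

Δv = 10970 m/s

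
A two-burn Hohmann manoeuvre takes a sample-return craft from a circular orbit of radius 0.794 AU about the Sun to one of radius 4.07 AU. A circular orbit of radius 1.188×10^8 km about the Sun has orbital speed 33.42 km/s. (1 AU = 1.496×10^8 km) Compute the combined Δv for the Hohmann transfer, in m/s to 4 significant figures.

From the circular-orbit relation v² = μ/r at r = 1.188×10^8 km: μ = v²r = (33.42)² × 1.188×10^8 = 1.32687×10^11 km³/s².
In km: r₁ = 0.794 × 1.496×10^8 = 1.187824×10^8 km; r₂ = 4.07 × 1.496×10^8 = 6.08872×10^8 km.
Semi-major axis of the transfer orbit: a_t = (1.187824×10^8 + 6.08872×10^8)/2 = 3.638272×10^8 km.
At r₁ the circular-orbit speed is v₁ = √(μ/r₁) = 33.4225 km/s.
Transfer-orbit speed at r₁ (vis-viva): v_p = √[μ(2/r₁ − 1/a_t)] = 43.2368 km/s.
First burn Δv₁ = |v_p − v₁| = 9.814 km/s.
At r₂, v₂ = √(μ/r₂) = 14.762 km/s.
Transfer-orbit speed at r₂: v_a = √[μ(2/r₂ − 1/a_t)] = 8.4349 km/s.
Second burn Δv₂ = |v₂ − v_a| = 6.327 km/s.
Δv = Δv₁ + Δv₂ = 9.814 + 6.327 = 16.14 km/s.

Δv = 16140 m/s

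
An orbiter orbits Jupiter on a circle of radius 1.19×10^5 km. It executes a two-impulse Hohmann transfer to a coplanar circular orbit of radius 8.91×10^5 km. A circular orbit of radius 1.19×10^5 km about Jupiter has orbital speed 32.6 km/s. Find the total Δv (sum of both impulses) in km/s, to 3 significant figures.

Δv = 16.8 km/s

From the circular-orbit relation v² = μ/r at r = 1.19×10^5 km: μ = v²r = (32.6)² × 1.19×10^5 = 1.26468×10^8 km³/s².
The Hohmann ellipse has a_t = (r₁ + r₂)/2 = 5.050×10^5 km.
At r₁ the circular-orbit speed is v₁ = √(μ/r₁) = 32.60 km/s.
On the transfer ellipse at r₁, vis-viva equation gives v_p = √[μ(2/r₁ − 1/a_t)] = 43.30 km/s.
First burn Δv₁ = |v_p − v₁| = 10.70 km/s.
Circular speed at r₂: v₂ = √(μ/r₂) = 11.91385 km/s.
Transfer-orbit speed at r₂: v_a = √[μ(2/r₂ − 1/a_t)] = 5.783357 km/s.
Second burn Δv₂ = |v₂ − v_a| = 6.130 km/s.
Δv = Δv₁ + Δv₂ = 10.70 + 6.130 = 16.83 km/s.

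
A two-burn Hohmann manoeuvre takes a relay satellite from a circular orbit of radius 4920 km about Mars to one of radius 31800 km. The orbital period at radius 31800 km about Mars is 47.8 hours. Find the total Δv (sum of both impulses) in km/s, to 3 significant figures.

From Kepler's third law T² = 4π²r³/μ at r = 31800 km, T = 47.8 hours = 47.8 × 3600 s = 1.7208×10^5 s: μ = 4π²r³/T² = 42872.6 km³/s².
Semi-major axis of the transfer orbit: a_t = (4920 + 31800)/2 = 18360 km.
At r₁ the circular-orbit speed is v₁ = √(μ/r₁) = 2.952 km/s.
Transfer-orbit speed at r₁ (v² = μ(2/r − 1/a)): v_p = √[μ(2/r₁ − 1/a_t)] = 3.885 km/s.
First burn Δv₁ = |v_p − v₁| = 0.9330 km/s.
At r₂, v₂ = √(μ/r₂) = 1.16112 km/s.
Transfer-orbit speed at r₂: v_a = √[μ(2/r₂ − 1/a_t)] = 0.601067 km/s.
Second burn Δv₂ = |v₂ − v_a| = 0.5601 km/s.
Total Δv = Δv₁ + Δv₂ = 1.493 km/s.

Δv = 1.49 km/s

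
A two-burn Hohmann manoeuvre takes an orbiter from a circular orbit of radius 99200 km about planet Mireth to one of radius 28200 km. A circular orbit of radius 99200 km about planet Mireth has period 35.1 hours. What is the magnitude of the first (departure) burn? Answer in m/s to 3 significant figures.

From Kepler's third law T² = 4π²r³/μ at r = 99200 km, T = 35.1 hours = 35.1 × 3600 s = 1.2636×10^5 s: μ = 4π²r³/T² = 2.41366×10^6 km³/s².
Transfer-ellipse semi-major axis a_t = (r₁ + r₂)/2 = (99200 + 28200)/2 = 63700 km.
Circular speed at r = 99200 km: v_c = √(μ/r) = 4.933 km/s.
Vis-viva on the transfer ellipse at r = 99200 km gives v_t = √[μ(2/r − 1/a_t)] = 3.282 km/s.
Δv₁ = |v_t − v_c| = |3.282 − 4.933| = 1.651 km/s.

Δv₁ = 1650 m/s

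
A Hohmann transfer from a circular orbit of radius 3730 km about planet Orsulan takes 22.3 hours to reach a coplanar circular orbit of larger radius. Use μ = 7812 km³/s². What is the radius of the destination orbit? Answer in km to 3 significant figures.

Transfer time t = 22.3 hours = 80280 s, and t = π√(a_t³/μ).
So a_t = (μ t²/π²)^(1/3) = (7812 × (80280)² / π²)^(1/3) = 17214 km.
Since a_t = (r₁ + r₂)/2, r₂ = 2a_t − r₁ = 2×17214 − 3730 = 30698 km.

r₂ = 30700 km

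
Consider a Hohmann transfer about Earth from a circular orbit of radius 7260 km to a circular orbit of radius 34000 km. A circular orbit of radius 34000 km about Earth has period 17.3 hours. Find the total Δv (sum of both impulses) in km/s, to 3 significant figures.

From Kepler's third law T² = 4π²r³/μ at r = 34000 km, T = 17.3 hours = 17.3 × 3600 s = 62280 s: μ = 4π²r³/T² = 4.00036×10^5 km³/s².
The Hohmann ellipse has a_t = (r₁ + r₂)/2 = 20630 km.
Circular speed at r₁: v₁ = √(μ/r₁) = √(4.00036×10^5/7260) = 7.4230 km/s.
On the transfer ellipse at r₁, v² = μ(2/r − 1/a) gives v_p = √[μ(2/r₁ − 1/a_t)] = 9.5295 km/s.
First burn Δv₁ = |v_p − v₁| = 2.1065 km/s.
At r₂, v₂ = √(μ/r₂) = 3.4301 km/s.
Transfer-orbit speed at r₂: v_a = √[μ(2/r₂ − 1/a_t)] = 2.0348 km/s.
Second burn Δv₂ = |v₂ − v_a| = 1.3953 km/s.
Δv = Δv₁ + Δv₂ = 2.1065 + 1.3953 = 3.502 km/s.

Δv = 3.50 km/s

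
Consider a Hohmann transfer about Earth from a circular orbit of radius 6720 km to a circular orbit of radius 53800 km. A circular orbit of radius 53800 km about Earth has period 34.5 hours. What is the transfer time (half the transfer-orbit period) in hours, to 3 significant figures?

t = 7.28 hours

From Kepler's third law T² = 4π²r³/μ at r = 53800 km, T = 34.5 hours = 34.5 × 3600 s = 1.242×10^5 s: μ = 4π²r³/T² = 3.98532×10^5 km³/s².
Semi-major axis of the transfer orbit: a_t = (6720 + 53800)/2 = 30260 km.
By Kepler's third law the transfer-orbit period is T = 2π√(a_t³/μ), so t = T/2 = 26200 s.
Converting: 26200 s ÷ 3600 s/hour = 7.28 hours.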